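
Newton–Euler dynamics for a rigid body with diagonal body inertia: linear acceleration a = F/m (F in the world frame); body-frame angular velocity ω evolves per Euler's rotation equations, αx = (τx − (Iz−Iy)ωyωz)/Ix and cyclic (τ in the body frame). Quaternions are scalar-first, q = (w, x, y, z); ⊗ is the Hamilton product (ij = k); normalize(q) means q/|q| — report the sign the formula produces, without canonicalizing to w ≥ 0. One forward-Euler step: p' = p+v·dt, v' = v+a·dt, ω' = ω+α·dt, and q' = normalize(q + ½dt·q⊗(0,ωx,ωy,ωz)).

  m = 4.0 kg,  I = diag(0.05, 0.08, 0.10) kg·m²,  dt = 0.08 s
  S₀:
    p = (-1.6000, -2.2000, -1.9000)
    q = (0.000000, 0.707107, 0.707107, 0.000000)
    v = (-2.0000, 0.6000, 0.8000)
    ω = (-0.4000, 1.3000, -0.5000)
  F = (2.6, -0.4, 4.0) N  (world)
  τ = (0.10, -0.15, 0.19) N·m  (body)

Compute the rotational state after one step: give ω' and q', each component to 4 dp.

ω' = (-0.2192, 1.1600, -0.3355)
q' = (-0.0254, 0.6918, 0.7200, 0.0480)

α = I⁻¹(τ − ω×Iω) = (2.2600, -1.7500, 2.0560)
new body rate ω' = (-0.2192, 1.1600, -0.3355)
q⊗(0,ω) = (-0.6363963, -0.3535535, 0.3535535, 1.2020819)
q + ½dt·q⊗(0,ω), renormalized = (-0.0254, 0.6918, 0.7200, 0.0480)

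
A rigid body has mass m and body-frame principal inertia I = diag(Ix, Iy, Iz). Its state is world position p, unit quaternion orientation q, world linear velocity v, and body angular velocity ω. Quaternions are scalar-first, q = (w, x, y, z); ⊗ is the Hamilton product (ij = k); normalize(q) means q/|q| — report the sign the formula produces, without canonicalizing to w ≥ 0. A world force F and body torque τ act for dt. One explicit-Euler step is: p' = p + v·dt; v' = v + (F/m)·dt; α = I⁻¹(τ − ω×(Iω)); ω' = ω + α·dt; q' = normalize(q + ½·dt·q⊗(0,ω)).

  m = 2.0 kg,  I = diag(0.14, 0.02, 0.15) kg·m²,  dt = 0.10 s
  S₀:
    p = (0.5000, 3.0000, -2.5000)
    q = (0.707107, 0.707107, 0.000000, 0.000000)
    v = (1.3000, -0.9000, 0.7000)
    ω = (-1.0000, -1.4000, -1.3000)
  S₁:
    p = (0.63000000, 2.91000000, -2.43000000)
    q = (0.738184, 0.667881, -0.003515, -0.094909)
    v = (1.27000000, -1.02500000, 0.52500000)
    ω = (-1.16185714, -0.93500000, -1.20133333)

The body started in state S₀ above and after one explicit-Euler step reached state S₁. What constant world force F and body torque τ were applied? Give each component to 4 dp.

Δω = ω₁−ω₀ = (-0.16185714, 0.46500000, 0.09866667)
I·α + gyro = (0.0100, 0.0800, -0.0200)
Δv = v₁−v₀ = (-0.03000000, -0.12500000, -0.17500000)
applied force F = (-0.6000, -2.5000, -3.5000)

F = (-0.6000, -2.5000, -3.5000)
τ = (0.0100, 0.0800, -0.0200)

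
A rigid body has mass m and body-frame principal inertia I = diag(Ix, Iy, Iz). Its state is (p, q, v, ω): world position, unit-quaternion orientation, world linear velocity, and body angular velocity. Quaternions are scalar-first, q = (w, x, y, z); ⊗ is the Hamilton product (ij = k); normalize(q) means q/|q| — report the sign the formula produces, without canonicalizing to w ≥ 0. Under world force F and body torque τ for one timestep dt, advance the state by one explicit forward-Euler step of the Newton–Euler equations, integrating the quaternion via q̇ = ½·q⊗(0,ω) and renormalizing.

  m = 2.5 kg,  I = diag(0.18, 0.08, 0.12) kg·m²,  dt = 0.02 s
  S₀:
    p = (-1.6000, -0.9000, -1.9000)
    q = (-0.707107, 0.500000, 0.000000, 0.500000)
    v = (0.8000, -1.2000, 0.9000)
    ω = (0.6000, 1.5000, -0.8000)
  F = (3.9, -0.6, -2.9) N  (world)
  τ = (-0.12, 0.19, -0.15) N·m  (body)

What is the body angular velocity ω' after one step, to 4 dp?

ω×(Iω) gyroscopic = (-0.0480, -0.0288, -0.0900)
angular accel α = (-0.4000, 2.7350, -0.5000)
ω' = ω + α·dt = (0.5920, 1.5547, -0.8100)

ω' = (0.5920, 1.5547, -0.8100)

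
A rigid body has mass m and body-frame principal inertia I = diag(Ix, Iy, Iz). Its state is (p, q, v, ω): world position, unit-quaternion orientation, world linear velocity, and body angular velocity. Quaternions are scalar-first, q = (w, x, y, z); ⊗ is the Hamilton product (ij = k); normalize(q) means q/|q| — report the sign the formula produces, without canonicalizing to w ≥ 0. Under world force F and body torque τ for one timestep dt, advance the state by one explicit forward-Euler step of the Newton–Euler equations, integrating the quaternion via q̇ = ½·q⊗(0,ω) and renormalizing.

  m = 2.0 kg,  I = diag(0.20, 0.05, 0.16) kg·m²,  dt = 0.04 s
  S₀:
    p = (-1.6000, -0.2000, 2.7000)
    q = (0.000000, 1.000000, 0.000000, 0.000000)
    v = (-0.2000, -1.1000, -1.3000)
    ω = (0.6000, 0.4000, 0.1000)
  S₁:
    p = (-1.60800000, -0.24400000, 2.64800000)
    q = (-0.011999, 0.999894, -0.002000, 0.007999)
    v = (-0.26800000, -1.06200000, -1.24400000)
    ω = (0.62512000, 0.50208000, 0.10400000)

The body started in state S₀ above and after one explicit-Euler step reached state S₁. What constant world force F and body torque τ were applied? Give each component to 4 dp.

F = (-3.4000, 1.9000, 2.8000)
τ = (0.1300, 0.1300, -0.0200)

v₁ − v₀ = (-0.06800000, 0.03800000, 0.05600000)
F = m·Δv/dt = (-3.4000, 1.9000, 2.8000)
Δω = ω₁−ω₀ = (0.02512000, 0.10208000, 0.00400000)
ω₀×(Iω₀) = (0.0044, 0.0024, -0.0360)
I·α + gyro = (0.1300, 0.1300, -0.0200)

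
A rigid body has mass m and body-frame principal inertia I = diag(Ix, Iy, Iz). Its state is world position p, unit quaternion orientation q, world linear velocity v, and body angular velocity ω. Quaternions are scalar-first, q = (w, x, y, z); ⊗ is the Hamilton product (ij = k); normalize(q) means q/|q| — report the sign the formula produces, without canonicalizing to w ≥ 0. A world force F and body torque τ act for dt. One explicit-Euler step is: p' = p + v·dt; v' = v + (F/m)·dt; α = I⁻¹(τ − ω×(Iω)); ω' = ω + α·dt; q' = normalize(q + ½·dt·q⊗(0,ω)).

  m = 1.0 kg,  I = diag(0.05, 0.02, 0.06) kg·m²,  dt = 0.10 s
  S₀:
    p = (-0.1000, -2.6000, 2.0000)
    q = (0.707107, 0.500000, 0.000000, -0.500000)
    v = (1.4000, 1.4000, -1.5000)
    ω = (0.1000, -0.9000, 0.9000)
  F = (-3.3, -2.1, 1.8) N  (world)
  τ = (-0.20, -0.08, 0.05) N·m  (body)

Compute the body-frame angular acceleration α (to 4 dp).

gyro term ω×Iω = (-0.0324, -0.0009, 0.0027)
angular accel α = (-3.3520, -3.9550, 0.7883)

α = (-3.3520, -3.9550, 0.7883)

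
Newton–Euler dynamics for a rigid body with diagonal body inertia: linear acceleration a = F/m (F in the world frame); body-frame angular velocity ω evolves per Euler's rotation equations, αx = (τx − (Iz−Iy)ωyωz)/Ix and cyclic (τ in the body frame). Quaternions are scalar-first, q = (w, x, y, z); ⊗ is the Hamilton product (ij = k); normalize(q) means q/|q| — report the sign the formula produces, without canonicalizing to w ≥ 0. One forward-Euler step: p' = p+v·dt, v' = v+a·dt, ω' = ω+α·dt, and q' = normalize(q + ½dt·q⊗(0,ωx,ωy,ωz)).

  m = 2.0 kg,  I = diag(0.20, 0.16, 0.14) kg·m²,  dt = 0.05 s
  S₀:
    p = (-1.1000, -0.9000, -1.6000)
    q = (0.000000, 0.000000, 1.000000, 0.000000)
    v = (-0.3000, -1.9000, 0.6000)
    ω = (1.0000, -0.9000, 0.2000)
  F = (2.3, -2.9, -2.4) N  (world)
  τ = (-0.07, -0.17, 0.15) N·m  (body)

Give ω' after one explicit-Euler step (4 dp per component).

gyro term ω×Iω = (0.0036, 0.0120, 0.0360)
α = I⁻¹(τ − ω×Iω) = (-0.3680, -1.1375, 0.8143)
ω' = ω + α·dt = (0.9816, -0.9569, 0.2407)

ω' = (0.9816, -0.9569, 0.2407)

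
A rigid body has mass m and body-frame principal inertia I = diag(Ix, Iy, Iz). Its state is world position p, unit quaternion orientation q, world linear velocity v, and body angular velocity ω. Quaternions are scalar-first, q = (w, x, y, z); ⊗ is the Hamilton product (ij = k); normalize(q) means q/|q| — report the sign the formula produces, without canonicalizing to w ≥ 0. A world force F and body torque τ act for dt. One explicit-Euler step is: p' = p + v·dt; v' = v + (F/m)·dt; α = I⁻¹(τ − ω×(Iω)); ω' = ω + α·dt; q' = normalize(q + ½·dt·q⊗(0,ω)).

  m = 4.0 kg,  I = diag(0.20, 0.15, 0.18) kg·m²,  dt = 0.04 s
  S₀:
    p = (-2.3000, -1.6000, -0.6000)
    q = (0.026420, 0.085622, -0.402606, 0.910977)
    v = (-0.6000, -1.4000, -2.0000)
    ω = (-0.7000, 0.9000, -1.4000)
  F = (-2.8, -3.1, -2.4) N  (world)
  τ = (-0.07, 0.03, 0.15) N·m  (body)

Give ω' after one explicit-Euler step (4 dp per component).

α = I⁻¹(τ − ω×Iω) = (-0.1610, 0.0693, 0.6583)
ω' = ω + α·dt = (-0.7064, 0.9028, -1.3737)

ω' = (-0.7064, 0.9028, -1.3737)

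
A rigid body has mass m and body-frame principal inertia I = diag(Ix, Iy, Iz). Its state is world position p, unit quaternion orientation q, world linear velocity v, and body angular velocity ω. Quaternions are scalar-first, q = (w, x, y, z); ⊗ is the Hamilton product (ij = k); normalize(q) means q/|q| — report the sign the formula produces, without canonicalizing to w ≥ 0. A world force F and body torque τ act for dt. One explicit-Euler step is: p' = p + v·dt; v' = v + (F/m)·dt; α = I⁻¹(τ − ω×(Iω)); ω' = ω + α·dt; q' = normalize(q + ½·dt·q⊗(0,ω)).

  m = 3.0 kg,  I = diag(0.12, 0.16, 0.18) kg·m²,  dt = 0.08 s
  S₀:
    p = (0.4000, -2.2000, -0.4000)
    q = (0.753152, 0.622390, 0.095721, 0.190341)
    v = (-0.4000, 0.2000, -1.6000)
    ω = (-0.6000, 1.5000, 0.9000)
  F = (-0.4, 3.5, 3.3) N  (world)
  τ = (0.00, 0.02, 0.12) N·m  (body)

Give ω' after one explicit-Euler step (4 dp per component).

angular accel α = (-0.2250, -0.0775, 0.8667)
ω' = ω + α·dt = (-0.6180, 1.4938, 0.9693)

ω' = (-0.6180, 1.4938, 0.9693)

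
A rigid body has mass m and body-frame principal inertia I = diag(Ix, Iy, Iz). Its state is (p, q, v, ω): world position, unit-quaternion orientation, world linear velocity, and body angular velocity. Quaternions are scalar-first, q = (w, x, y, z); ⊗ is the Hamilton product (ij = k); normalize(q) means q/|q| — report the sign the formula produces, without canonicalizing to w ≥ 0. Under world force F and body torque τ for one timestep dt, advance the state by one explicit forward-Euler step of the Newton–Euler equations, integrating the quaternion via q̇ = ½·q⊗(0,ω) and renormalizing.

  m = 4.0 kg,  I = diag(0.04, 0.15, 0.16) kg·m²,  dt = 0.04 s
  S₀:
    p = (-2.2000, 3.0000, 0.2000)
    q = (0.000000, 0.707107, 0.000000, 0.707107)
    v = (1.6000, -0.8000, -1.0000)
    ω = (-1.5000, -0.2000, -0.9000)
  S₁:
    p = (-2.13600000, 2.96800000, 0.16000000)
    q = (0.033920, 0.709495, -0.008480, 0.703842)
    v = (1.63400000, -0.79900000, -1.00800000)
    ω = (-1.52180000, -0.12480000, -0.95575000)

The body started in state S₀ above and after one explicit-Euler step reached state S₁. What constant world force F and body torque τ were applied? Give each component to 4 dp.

F = (3.4000, 0.1000, -0.8000)
τ = (-0.0200, 0.1200, -0.1900)

v₁ − v₀ = (0.03400000, 0.00100000, -0.00800000)
F = m·Δv/dt = (3.4000, 0.1000, -0.8000)
ω₁ − ω₀ = (-0.02180000, 0.07520000, -0.05575000)
I·α + gyro = (-0.0200, 0.1200, -0.1900)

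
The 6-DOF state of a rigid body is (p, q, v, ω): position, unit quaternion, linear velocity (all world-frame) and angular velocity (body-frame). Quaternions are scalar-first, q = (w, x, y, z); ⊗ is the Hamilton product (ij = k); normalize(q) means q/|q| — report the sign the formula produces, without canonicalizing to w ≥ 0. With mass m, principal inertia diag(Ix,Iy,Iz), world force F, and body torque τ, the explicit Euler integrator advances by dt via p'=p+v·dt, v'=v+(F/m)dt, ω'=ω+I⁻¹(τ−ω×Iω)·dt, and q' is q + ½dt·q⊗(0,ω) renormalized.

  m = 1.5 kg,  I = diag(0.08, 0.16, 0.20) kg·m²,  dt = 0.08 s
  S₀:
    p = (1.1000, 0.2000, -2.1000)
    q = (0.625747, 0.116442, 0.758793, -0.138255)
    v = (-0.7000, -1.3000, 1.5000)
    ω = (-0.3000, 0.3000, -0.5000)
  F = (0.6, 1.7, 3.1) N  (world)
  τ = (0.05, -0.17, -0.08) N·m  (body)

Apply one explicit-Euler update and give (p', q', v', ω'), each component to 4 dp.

p' = (1.0440, 0.0960, -1.9800)
q' = (0.6151, 0.0954, 0.7700, -0.1402)
v' = (-0.6680, -1.2093, 1.6653)
ω' = (-0.2440, 0.2240, -0.5291)

angular accel α = (0.7000, -0.9500, -0.3640)
new body rate ω' = (-0.2440, 0.2240, -0.5291)
2q̇ = q⊗(0,ω) = (-0.2618328, -0.5256441, 0.2874216, -0.0503030)
q + ½dt·q⊗(0,ω), renormalized = (0.6151, 0.0954, 0.7700, -0.1402)
p' = p + v·dt = (1.0440, 0.0960, -1.9800)
v' = v + a·dt = (-0.6680, -1.2093, 1.6653)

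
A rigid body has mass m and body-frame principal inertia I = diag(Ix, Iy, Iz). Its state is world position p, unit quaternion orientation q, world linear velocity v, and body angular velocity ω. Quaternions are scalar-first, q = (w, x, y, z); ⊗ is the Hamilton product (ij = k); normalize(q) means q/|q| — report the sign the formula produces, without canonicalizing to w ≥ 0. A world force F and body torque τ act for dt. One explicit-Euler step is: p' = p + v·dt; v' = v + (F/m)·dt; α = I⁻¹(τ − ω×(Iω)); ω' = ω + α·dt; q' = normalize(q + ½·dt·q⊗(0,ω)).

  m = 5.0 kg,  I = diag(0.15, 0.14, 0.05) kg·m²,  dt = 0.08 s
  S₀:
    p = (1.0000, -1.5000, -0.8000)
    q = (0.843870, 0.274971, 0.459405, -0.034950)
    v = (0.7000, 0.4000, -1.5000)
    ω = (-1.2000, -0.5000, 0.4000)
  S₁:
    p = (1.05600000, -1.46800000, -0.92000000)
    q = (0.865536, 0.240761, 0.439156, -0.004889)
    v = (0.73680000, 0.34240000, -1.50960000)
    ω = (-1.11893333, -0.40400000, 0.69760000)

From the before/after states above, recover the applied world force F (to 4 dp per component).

F = (2.3000, -3.6000, -0.6000)

v₁ − v₀ = (0.03680000, -0.05760000, -0.00960000)
applied force F = (2.3000, -3.6000, -0.6000)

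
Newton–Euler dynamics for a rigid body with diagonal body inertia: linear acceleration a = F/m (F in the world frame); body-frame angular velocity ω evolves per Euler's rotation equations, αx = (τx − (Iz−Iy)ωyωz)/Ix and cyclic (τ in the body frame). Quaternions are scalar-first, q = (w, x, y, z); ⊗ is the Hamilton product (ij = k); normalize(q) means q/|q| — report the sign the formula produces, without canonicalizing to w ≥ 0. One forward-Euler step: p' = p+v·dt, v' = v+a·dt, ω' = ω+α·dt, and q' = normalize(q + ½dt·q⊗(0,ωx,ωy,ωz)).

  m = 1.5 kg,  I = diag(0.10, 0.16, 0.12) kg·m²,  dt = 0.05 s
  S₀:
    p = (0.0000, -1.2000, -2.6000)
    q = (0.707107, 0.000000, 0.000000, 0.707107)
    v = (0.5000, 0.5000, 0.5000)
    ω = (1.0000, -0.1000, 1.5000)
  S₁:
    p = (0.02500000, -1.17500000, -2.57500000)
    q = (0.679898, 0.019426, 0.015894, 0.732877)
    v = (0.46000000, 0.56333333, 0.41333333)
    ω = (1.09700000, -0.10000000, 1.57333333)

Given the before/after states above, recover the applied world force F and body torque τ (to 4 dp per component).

F = (-1.2000, 1.9000, -2.6000)
τ = (0.2000, -0.0300, 0.1700)

Δω = ω₁−ω₀ = (0.09700000, 0.00000000, 0.07333333)
precession coupling = (0.0060, -0.0300, -0.0060)
I·α + gyro = (0.2000, -0.0300, 0.1700)
velocity change Δv = (-0.04000000, 0.06333333, -0.08666667)
applied force F = (-1.2000, 1.9000, -2.6000)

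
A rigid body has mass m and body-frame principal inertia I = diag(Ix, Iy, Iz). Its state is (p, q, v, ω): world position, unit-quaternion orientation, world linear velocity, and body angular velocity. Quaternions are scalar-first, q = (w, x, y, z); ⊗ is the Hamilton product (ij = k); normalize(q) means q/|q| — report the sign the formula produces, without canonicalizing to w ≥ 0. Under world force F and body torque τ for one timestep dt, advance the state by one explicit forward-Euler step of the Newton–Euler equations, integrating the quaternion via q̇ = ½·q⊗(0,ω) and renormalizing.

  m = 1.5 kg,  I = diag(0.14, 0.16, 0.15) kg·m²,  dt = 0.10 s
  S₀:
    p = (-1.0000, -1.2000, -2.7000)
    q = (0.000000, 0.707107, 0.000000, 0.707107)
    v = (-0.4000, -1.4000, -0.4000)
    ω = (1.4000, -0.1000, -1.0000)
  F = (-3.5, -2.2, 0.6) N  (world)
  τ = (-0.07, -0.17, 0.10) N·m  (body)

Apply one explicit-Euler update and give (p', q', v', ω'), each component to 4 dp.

p' = (-1.0400, -1.3400, -2.7400)
q' = (-0.0141, 0.7080, 0.0845, 0.7010)
v' = (-0.6333, -1.5467, -0.3600)
ω' = (1.3507, -0.2150, -0.9315)

α = I⁻¹(τ − ω×Iω) = (-0.4929, -1.1500, 0.6853)
ω' = ω + α·dt = (1.3507, -0.2150, -0.9315)
Hamilton product q⊗(0,ω) = (-0.2828428, 0.0707107, 1.6970568, -0.0707107)
q' = normalize(q + ½dt·q⊗(0,ω)) = (-0.0141, 0.7080, 0.0845, 0.7010)
p' = p + v·dt = (-1.0400, -1.3400, -2.7400)
v' = v + a·dt = (-0.6333, -1.5467, -0.3600)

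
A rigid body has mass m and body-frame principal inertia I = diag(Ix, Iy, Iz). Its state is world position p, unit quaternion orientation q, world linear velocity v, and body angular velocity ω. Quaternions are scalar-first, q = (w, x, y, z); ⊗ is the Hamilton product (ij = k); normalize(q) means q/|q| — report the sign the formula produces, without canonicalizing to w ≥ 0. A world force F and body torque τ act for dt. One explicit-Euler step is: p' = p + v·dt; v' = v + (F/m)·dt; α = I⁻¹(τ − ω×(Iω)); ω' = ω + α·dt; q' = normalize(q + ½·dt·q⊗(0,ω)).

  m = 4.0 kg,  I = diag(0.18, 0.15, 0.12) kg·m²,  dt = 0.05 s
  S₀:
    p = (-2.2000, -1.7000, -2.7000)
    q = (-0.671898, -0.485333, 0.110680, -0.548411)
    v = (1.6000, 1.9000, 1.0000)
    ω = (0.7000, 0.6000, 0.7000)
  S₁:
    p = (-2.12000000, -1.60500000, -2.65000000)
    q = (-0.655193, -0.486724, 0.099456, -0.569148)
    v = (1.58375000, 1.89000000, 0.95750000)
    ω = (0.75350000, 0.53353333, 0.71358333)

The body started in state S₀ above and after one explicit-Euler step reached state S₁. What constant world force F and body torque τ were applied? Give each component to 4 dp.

F = (-1.3000, -0.8000, -3.4000)
τ = (0.1800, -0.1700, 0.0200)

Δω = ω₁−ω₀ = (0.05350000, -0.06646667, 0.01358333)
τ = I·(Δω/dt) + ω₀×(Iω₀) = (0.1800, -0.1700, 0.0200)
velocity change Δv = (-0.01625000, -0.01000000, -0.04250000)
applied force F = (-1.3000, -0.8000, -3.4000)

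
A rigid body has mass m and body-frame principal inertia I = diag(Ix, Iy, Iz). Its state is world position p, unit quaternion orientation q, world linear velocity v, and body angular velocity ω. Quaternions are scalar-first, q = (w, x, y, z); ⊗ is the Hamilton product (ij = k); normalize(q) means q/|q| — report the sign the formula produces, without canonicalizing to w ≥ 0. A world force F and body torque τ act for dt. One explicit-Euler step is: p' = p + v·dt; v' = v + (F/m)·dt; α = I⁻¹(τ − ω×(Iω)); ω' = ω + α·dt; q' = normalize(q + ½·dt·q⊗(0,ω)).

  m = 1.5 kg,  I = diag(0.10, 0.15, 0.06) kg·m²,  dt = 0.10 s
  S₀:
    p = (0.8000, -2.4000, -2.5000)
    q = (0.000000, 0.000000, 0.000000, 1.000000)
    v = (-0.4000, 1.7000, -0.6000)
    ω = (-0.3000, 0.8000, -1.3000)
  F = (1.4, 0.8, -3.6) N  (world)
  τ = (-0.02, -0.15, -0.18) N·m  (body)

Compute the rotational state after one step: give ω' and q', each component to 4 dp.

ω×(Iω) gyroscopic = (0.0936, 0.0156, -0.0120)
α = I⁻¹(τ − ω×Iω) = (-1.1360, -1.1040, -2.8000)
new body rate ω' = (-0.4136, 0.6896, -1.5800)
Hamilton product q⊗(0,ω) = (1.3000000, -0.8000000, -0.3000000, 0.0000000)
updated quaternion q' = (0.0648, -0.0399, -0.0150, 0.9970)

ω' = (-0.4136, 0.6896, -1.5800)
q' = (0.0648, -0.0399, -0.0150, 0.9970)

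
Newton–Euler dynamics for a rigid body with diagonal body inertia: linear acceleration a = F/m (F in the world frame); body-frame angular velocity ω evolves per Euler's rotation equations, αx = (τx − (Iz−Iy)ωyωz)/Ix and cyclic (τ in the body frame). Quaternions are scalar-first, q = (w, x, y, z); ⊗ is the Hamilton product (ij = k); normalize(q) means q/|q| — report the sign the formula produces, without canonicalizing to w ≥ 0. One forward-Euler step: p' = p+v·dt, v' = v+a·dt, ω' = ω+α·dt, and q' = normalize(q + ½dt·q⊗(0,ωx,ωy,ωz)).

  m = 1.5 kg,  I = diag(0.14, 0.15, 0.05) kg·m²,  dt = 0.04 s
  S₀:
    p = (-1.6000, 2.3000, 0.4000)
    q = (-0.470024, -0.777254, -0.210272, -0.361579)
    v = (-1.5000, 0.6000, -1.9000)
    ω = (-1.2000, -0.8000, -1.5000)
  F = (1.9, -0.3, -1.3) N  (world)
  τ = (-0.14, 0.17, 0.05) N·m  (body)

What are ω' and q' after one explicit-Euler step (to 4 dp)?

ω' = (-1.2057, -0.7979, -1.4677)
q' = (-0.5025, -0.7648, -0.2172, -0.3398)

gyro term ω×Iω = (-0.1200, 0.1620, 0.0096)
angular accel α = (-0.1429, 0.0533, 0.8080)
new body rate ω' = (-1.2057, -0.7979, -1.4677)
2q̇ = q⊗(0,ω) = (-1.6432909, 0.5901736, -0.3559670, 1.0745128)
updated quaternion q' = (-0.5025, -0.7648, -0.2172, -0.3398)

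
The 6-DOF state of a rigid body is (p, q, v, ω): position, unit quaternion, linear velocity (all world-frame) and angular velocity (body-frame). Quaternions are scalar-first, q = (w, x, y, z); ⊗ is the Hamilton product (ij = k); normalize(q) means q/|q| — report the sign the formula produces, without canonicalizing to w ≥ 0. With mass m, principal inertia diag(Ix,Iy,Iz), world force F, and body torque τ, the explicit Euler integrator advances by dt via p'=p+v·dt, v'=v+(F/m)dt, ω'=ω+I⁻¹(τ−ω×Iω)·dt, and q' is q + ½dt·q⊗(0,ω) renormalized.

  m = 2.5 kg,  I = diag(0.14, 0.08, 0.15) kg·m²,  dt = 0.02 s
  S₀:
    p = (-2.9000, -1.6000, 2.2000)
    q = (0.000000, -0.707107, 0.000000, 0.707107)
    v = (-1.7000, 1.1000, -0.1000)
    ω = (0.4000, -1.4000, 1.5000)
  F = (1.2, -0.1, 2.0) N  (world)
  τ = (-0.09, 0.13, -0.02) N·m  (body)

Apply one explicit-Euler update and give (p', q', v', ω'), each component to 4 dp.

p' = (-2.9340, -1.5780, 2.1980)
q' = (-0.0078, -0.6971, 0.0134, 0.7168)
v' = (-1.6904, 1.0992, -0.0840)
ω' = (0.4081, -1.3660, 1.4929)

p + v·dt = (-2.9340, -1.5780, 2.1980)
v + (F/m)dt = (-1.6904, 1.0992, -0.0840)
(τ − ω×Iω)/I = (0.4071, 1.7000, -0.3573)
new body rate ω' = (0.4081, -1.3660, 1.4929)
q⊗(0,ω) = (-0.7778177, 0.9899498, 1.3435033, 0.9899498)
q + ½dt·q⊗(0,ω), renormalized = (-0.0078, -0.6971, 0.0134, 0.7168)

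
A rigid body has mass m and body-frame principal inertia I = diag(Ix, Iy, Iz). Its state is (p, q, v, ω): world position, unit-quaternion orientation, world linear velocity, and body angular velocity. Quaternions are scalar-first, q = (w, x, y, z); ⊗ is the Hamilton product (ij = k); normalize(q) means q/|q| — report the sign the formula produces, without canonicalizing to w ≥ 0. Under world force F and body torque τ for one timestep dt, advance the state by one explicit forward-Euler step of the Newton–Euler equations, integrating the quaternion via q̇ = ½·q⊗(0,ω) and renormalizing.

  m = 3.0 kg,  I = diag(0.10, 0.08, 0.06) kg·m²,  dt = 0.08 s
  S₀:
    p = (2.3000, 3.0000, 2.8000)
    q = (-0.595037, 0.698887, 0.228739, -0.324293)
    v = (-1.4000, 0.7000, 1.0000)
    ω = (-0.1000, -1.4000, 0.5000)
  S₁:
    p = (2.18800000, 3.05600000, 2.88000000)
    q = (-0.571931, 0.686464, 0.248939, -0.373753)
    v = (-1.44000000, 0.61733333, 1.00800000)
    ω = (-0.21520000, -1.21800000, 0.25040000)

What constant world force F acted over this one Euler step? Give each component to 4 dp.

F = (-1.5000, -3.1000, 0.3000)

velocity change Δv = (-0.04000000, -0.08266667, 0.00800000)
applied force F = (-1.5000, -3.1000, 0.3000)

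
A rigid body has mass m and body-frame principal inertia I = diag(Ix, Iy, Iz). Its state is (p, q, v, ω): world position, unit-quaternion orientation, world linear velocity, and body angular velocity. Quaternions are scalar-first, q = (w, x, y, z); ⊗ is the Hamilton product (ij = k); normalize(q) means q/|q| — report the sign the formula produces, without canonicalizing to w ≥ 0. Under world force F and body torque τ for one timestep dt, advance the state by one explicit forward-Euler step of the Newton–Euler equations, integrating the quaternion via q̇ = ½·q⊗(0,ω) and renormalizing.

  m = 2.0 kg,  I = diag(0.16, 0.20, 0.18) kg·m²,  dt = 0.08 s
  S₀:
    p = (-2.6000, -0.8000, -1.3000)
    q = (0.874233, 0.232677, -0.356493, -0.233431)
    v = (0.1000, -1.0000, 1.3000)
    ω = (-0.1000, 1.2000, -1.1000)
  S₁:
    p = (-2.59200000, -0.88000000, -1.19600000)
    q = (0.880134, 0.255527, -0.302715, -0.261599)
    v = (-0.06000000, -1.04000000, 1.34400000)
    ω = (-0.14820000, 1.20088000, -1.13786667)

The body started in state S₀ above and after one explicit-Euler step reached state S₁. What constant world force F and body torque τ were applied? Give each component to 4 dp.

F = (-4.0000, -1.0000, 1.1000)
τ = (-0.0700, 0.0000, -0.0900)

rate change Δω = (-0.04820000, 0.00088000, -0.03786667)
applied torque τ = (-0.0700, 0.0000, -0.0900)
Δv = v₁−v₀ = (-0.16000000, -0.04000000, 0.04400000)
F = m·Δv/dt = (-4.0000, -1.0000, 1.1000)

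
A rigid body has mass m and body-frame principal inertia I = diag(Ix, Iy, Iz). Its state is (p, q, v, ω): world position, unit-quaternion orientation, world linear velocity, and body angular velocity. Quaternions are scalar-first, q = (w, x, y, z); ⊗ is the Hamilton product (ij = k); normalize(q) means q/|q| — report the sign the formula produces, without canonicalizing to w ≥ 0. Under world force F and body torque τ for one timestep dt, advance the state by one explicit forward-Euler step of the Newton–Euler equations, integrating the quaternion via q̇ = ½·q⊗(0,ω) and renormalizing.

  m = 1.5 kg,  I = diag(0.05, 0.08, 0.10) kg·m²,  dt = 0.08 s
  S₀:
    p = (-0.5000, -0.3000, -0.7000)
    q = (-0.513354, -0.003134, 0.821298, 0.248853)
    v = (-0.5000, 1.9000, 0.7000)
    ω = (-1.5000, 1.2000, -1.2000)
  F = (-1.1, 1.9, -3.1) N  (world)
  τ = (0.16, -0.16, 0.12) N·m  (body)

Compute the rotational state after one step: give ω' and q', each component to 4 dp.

gyro term ω×Iω = (-0.0288, -0.0900, -0.0540)
α = I⁻¹(τ − ω×Iω) = (3.7760, -0.8750, 1.7400)
ω + α·dt = (-1.1979, 1.1300, -1.0608)
Hamilton product q⊗(0,ω) = (-0.6916350, -0.5141502, -0.9930651, 1.8442110)
q' = normalize(q + ½dt·q⊗(0,ω)) = (-0.5388, -0.0236, 0.7784, 0.3213)

ω' = (-1.1979, 1.1300, -1.0608)
q' = (-0.5388, -0.0236, 0.7784, 0.3213)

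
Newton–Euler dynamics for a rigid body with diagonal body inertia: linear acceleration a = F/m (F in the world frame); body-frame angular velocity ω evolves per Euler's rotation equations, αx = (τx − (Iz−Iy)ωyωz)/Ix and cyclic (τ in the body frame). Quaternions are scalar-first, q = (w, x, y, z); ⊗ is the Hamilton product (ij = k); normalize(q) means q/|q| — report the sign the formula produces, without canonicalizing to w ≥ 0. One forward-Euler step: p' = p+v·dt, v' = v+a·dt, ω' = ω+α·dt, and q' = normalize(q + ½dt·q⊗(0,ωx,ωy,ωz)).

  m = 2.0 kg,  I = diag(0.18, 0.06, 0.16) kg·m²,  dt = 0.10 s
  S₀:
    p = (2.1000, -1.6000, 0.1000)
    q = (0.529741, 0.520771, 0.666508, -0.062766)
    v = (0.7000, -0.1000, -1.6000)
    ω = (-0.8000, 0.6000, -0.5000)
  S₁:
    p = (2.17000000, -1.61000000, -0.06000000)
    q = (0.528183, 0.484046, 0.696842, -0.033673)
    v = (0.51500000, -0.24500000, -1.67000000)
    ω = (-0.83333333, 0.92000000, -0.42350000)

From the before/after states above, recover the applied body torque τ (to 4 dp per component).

τ = (-0.0900, 0.2000, 0.1800)

Δω = ω₁−ω₀ = (-0.03333333, 0.32000000, 0.07650000)
ω₀×(Iω₀) = (-0.0300, 0.0080, 0.0576)
I·α + gyro = (-0.0900, 0.2000, 0.1800)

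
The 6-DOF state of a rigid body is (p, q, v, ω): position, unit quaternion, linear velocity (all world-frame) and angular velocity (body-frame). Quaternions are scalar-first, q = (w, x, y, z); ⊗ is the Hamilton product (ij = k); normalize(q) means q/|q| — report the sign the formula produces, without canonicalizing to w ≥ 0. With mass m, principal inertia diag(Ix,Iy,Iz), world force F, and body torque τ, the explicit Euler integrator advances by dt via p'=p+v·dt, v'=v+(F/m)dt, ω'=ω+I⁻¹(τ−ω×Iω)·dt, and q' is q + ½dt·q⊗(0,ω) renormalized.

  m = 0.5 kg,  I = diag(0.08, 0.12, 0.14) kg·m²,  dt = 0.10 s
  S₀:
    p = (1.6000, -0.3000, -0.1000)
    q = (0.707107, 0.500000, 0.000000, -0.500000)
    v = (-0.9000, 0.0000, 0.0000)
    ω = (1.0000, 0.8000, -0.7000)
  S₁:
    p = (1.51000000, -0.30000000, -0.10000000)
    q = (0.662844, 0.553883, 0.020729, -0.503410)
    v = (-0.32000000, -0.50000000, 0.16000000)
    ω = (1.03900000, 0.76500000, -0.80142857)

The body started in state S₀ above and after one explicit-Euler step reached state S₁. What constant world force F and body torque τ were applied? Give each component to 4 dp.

F = (2.9000, -2.5000, 0.8000)
τ = (0.0200, 0.0000, -0.1100)

rate change Δω = (0.03900000, -0.03500000, -0.10142857)
I·α + gyro = (0.0200, 0.0000, -0.1100)
v₁ − v₀ = (0.58000000, -0.50000000, 0.16000000)
m·(v₁−v₀)/dt = (2.9000, -2.5000, 0.8000)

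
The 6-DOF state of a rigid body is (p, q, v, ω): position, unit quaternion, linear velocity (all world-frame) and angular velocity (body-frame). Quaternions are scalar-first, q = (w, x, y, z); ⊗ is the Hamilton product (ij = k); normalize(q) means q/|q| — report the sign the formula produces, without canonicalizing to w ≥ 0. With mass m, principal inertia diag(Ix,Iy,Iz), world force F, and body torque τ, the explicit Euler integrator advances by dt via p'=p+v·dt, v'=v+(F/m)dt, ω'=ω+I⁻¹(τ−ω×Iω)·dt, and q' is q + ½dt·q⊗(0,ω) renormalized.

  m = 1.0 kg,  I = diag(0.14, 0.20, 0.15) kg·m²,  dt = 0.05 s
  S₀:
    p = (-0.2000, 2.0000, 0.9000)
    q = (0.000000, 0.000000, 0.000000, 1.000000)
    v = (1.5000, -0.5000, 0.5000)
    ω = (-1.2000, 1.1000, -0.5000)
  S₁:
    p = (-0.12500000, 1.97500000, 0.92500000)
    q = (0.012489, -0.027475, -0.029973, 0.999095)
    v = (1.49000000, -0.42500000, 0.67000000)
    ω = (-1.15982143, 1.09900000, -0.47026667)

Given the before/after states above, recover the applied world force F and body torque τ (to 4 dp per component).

velocity change Δv = (-0.01000000, 0.07500000, 0.17000000)
m·(v₁−v₀)/dt = (-0.2000, 1.5000, 3.4000)
ω₁ − ω₀ = (0.04017857, -0.00100000, 0.02973333)
precession coupling = (0.0275, -0.0060, -0.0792)
applied torque τ = (0.1400, -0.0100, 0.0100)

F = (-0.2000, 1.5000, 3.4000)
τ = (0.1400, -0.0100, 0.0100)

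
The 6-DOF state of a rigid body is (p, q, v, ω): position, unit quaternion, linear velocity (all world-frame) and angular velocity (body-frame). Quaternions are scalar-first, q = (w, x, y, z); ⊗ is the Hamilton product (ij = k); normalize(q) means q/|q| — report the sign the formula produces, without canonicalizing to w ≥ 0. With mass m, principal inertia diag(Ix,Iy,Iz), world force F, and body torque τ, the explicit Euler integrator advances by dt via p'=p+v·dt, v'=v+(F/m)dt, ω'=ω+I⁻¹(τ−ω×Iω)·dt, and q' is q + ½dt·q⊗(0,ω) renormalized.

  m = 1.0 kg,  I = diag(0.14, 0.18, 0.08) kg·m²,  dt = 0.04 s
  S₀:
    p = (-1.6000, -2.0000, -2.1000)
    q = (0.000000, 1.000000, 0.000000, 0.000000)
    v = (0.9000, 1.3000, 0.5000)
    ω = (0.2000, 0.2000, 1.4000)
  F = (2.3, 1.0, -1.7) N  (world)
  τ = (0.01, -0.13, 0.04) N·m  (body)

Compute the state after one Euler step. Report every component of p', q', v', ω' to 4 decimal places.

p' = (-1.5640, -1.9480, -2.0800)
q' = (-0.0040, 0.9996, -0.0280, 0.0040)
v' = (0.9920, 1.3400, 0.4320)
ω' = (0.2109, 0.1674, 1.4192)

a = (2.3000, 1.0000, -1.7000)
new position p' = (-1.5640, -1.9480, -2.0800)
new velocity v' = (0.9920, 1.3400, 0.4320)
precession coupling ω×(Iω) = (-0.0280, 0.0168, 0.0016)
angular accel α = (0.2714, -0.8156, 0.4800)
new body rate ω' = (0.2109, 0.1674, 1.4192)
q⊗(0,ω) = (-0.2000000, 0.0000000, -1.4000000, 0.2000000)
q' = normalize(q + ½dt·q⊗(0,ω)) = (-0.0040, 0.9996, -0.0280, 0.0040)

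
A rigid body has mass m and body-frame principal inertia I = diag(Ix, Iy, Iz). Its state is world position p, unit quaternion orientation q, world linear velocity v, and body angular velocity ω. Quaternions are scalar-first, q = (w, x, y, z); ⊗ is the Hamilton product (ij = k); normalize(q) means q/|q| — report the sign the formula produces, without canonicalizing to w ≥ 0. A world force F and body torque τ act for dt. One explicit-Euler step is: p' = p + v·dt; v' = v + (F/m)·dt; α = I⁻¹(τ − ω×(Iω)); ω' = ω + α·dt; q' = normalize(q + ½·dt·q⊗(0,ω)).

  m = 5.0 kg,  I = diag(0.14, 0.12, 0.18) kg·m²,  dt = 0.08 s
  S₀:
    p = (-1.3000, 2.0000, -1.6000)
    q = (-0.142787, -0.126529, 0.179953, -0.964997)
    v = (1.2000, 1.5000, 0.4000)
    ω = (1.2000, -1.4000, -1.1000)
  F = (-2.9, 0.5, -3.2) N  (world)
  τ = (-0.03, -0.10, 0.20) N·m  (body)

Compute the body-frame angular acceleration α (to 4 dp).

ω×(Iω) gyroscopic = (0.0924, 0.0528, 0.0336)
angular accel α = (-0.8743, -1.2733, 0.9244)

α = (-0.8743, -1.2733, 0.9244)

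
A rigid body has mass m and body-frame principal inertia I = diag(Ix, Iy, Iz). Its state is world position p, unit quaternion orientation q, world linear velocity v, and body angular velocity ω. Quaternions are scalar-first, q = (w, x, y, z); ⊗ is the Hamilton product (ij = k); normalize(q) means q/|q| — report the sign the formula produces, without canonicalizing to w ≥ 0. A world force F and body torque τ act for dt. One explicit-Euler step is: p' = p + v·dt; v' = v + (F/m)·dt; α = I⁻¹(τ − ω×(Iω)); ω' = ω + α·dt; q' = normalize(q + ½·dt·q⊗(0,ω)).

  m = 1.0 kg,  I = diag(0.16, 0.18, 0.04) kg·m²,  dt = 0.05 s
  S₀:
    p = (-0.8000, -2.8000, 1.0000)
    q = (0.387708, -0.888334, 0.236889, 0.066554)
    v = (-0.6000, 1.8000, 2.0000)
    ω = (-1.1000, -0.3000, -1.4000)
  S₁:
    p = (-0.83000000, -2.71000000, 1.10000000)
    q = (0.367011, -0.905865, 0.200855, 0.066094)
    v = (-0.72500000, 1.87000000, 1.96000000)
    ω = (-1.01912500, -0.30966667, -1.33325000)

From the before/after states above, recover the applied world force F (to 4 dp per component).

F = (-2.5000, 1.4000, -0.8000)

v₁ − v₀ = (-0.12500000, 0.07000000, -0.04000000)
m·(v₁−v₀)/dt = (-2.5000, 1.4000, -0.8000)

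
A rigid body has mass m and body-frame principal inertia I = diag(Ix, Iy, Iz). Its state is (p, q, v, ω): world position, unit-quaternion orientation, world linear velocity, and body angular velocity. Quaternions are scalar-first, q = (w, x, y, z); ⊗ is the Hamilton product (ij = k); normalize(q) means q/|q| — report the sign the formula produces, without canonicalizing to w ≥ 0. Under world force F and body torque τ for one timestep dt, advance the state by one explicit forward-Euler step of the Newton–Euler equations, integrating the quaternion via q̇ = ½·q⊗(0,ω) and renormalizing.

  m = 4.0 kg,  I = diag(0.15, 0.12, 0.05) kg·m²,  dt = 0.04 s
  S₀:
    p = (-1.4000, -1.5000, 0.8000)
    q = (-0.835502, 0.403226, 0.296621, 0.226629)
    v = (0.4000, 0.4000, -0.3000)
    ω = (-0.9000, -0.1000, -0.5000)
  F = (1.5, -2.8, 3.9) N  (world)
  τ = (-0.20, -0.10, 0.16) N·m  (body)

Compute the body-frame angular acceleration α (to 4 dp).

α = (-1.3100, -1.2083, 3.2540)

gyro term ω×Iω = (-0.0035, 0.0450, -0.0027)
angular accel α = (-1.3100, -1.2083, 3.2540)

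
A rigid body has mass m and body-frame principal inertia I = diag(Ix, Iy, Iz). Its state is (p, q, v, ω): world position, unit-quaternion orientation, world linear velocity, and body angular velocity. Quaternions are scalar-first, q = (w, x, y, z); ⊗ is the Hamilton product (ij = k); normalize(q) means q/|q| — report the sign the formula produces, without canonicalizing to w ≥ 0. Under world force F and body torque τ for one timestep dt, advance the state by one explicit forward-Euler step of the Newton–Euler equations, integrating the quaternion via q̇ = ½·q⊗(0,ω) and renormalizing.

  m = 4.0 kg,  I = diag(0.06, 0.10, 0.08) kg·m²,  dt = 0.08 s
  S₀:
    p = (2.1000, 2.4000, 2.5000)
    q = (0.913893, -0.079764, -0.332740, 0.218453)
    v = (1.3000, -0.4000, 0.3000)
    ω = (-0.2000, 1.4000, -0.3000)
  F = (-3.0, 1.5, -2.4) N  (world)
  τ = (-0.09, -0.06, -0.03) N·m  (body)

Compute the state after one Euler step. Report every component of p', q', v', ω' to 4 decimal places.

p' = (2.2040, 2.3680, 2.5240)
q' = (0.9330, -0.0952, -0.2838, 0.2000)
v' = (1.2400, -0.3700, 0.2520)
ω' = (-0.3312, 1.3530, -0.3188)

(τ − ω×Iω)/I = (-1.6400, -0.5880, -0.2350)
new body rate ω' = (-0.3312, 1.3530, -0.3188)
Hamilton product q⊗(0,ω) = (0.5154191, -0.3887908, 1.2118304, -0.4523855)
q' = normalize(q + ½dt·q⊗(0,ω)) = (0.9330, -0.0952, -0.2838, 0.2000)
a = (-0.7500, 0.3750, -0.6000)
p' = p + v·dt = (2.2040, 2.3680, 2.5240)
v + (F/m)dt = (1.2400, -0.3700, 0.2520)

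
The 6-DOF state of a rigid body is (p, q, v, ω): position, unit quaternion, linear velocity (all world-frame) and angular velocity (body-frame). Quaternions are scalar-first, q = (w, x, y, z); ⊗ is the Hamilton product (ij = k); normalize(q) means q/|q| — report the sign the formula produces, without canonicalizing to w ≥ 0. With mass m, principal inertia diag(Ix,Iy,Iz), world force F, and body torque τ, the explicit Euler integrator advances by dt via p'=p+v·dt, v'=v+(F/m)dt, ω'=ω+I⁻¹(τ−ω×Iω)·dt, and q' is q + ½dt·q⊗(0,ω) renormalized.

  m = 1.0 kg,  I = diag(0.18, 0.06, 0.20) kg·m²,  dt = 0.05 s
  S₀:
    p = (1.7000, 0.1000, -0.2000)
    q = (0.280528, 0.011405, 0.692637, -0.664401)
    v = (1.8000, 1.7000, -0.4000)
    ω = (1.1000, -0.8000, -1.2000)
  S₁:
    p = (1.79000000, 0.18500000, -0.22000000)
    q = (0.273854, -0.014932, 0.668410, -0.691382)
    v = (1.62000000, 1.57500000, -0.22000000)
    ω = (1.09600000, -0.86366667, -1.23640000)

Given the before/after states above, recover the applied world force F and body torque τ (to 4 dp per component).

velocity change Δv = (-0.18000000, -0.12500000, 0.18000000)
F = m·Δv/dt = (-3.6000, -2.5000, 3.6000)
rate change Δω = (-0.00400000, -0.06366667, -0.03640000)
ω₀×(Iω₀) = (0.1344, 0.0264, 0.1056)
I·α + gyro = (0.1200, -0.0500, -0.0400)

F = (-3.6000, -2.5000, 3.6000)
τ = (0.1200, -0.0500, -0.0400)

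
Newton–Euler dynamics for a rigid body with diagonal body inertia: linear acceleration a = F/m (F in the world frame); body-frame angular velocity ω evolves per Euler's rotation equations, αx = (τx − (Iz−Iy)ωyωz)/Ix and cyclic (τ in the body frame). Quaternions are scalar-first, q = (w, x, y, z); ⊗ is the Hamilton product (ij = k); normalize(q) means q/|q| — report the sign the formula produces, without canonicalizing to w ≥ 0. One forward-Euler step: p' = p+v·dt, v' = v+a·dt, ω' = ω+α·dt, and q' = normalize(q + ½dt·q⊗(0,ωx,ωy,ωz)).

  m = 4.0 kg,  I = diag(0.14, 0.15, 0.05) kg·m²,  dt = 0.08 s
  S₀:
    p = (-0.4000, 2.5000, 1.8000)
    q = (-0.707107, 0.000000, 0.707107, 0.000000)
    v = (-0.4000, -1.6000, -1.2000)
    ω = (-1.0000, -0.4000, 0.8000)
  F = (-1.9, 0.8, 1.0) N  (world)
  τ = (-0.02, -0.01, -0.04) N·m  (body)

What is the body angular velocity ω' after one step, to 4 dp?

ω' = (-1.0297, -0.3669, 0.7296)

precession coupling ω×(Iω) = (0.0320, -0.0720, 0.0040)
α = I⁻¹(τ − ω×Iω) = (-0.3714, 0.4133, -0.8800)
ω + α·dt = (-1.0297, -0.3669, 0.7296)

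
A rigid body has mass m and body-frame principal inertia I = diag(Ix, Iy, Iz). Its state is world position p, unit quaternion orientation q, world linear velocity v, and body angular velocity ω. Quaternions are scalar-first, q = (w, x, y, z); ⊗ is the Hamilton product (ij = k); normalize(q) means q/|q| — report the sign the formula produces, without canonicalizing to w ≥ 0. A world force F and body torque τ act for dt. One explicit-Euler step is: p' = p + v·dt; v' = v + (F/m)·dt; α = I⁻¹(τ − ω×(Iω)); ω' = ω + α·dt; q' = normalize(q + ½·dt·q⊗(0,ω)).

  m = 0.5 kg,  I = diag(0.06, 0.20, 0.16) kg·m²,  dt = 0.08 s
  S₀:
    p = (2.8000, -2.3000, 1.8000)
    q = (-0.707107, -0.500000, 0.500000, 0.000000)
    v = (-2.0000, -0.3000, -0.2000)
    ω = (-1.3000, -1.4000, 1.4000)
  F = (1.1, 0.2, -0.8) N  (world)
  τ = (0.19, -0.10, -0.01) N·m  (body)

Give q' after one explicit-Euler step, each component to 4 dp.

q⊗(0,ω) = (0.0500000, 1.6192391, 1.6899498, 0.3600502)
q + ½dt·q⊗(0,ω), renormalized = (-0.7020, -0.4333, 0.5651, 0.0143)

q' = (-0.7020, -0.4333, 0.5651, 0.0143)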